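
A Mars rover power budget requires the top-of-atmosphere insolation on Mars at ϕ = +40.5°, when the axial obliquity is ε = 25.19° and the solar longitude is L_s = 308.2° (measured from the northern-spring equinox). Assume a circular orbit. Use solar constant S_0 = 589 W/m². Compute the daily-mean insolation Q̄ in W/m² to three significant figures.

Solar declination: sin δ = sin ε · sin L_s = sin 25.19° × sin 308.2° = -0.33448, so δ = -19.541°.
cos h₀ = −tan(+40.5°) tan(-19.541°) = 0.3031, h₀ = 1.2628 rad.
Bracket: h₀ sin ϕ sin δ + cos ϕ cos δ sin h₀ = 1.2628×0.64945×-0.33448 + 0.76041×0.94240×0.95295 = -0.274316 + 0.682894 = 0.408578.
Q̄ = (S_0/π) × [bracket] = (589/π) × 0.408578 = 76.60 W/m².

Q̄ ≈ 76.6 W/m²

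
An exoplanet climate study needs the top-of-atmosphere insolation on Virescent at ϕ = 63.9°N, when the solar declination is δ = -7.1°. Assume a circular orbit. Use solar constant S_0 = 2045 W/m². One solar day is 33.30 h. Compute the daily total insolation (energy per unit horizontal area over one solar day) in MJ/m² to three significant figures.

21.6 MJ/m²

cos h₀ = −tan(+63.9°) tan(-7.100°) = 0.2543, h₀ = 1.3137 rad.
Bracket: h₀ sin ϕ sin δ + cos ϕ cos δ sin h₀ = 1.3137×0.89803×-0.12360 + 0.43994×0.99233×0.96714 = -0.145816 + 0.422220 = 0.276404.
Q̄ = (S_0/π) × [bracket] = (2045/π) × 0.276404 = 179.92 W/m².
Daily total = Q̄ × 33.30 h × 3600 s/h = 179.92 × 33.30 × 3600 / 10⁶ = 21.57 MJ/m².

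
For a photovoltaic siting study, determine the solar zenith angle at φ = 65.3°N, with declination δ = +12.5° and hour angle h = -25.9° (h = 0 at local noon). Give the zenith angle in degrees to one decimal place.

θ_z = 55.7°

cos θ_z = sin φ sin δ + cos φ cos δ cos h = 0.196637 + 0.366985 = 0.563622.
θ_z = arccos(0.563622) = 55.7°.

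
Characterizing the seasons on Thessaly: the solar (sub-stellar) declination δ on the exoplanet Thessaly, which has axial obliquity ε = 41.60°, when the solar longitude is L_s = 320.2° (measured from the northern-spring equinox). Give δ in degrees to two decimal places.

δ = -25.15°

sin δ = sin ε · sin L_s = sin 41.60° × sin 320.2° = -0.424986.
δ = arcsin(-0.424986) = -25.15°.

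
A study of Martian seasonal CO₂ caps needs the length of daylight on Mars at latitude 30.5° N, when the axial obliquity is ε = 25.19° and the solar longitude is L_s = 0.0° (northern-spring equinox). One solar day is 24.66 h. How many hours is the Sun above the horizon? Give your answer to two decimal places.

12.33 h

Solar declination: sin δ = sin ε · sin L_s = sin 25.19° × sin 0.0° = 0.00000, so δ = +0.000°.
cos h₀ = −tan ϕ · tan δ = −tan(+30.5°) × tan(+0.000°) = -0.0000, so h₀ = 1.5708 rad = 90.00°.
Daylight = 2h₀/(2π) × 24.66 h = (1.5708/π) × 24.66 = 12.33 h.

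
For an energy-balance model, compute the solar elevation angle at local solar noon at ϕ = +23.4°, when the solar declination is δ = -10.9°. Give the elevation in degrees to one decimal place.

At local noon the hour angle is zero, so the zenith angle equals |ϕ − δ| = |+23.4° − (-10.900°)| = 34.300°.
Elevation = 90° − 34.300° = 55.7°.

55.7°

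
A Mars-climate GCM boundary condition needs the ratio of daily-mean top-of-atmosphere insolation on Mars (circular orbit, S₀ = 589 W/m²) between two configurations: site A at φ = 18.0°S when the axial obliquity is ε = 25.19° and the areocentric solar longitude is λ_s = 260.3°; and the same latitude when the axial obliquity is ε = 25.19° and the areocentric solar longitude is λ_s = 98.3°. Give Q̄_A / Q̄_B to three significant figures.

Q̄_A / Q̄_B ≈ 1.61

— Configuration A (φ=-18.0°):
sin δ = sin 25.19° × sin 260.3° = -0.41954, so δ = -24.805°.
cos H₀ = −tan(-18.0°) tan(-24.805°) = -0.1502, H₀ = 1.7215 rad.
Bracket: H₀ sin φ sin δ + cos φ cos δ sin H₀ = 1.7215×-0.30902×-0.41954 + 0.95106×0.90774×0.98866 = 0.223186 + 0.853525 = 1.076711.
Q̄ = (S₀/π) × [bracket] = (589/π) × 1.076711 = 201.87 W/m².
— Configuration B (φ=-18.0°):
sin δ = sin 25.19° × sin 98.3° = 0.42116, so δ = +24.908°.
cos H₀ = −tan(-18.0°) tan(+24.908°) = 0.1509, H₀ = 1.4193 rad.
Bracket: H₀ sin φ sin δ + cos φ cos δ sin H₀ = 1.4193×-0.30902×0.42116 + 0.95106×0.90698×0.98855 = -0.184717 + 0.852716 = 0.667999.
Q̄ = (S₀/π) × [bracket] = (589/π) × 0.667999 = 125.24 W/m².
Ratio Q̄_A / Q̄_B = 201.87 / 125.24 = 1.612.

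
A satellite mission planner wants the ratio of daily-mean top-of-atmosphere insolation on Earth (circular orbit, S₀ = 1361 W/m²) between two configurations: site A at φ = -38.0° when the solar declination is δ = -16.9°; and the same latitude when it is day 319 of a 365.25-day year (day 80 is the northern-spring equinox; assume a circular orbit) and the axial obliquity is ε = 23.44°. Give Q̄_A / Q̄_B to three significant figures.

Q̄_A / Q̄_B ≈ 0.970

— Configuration A (φ=-38.0°):
cos H₀ = −tan(-38.0°) tan(-16.900°) = -0.2374, H₀ = 1.8105 rad.
Bracket: H₀ sin φ sin δ + cos φ cos δ sin H₀ = 1.8105×-0.61566×-0.29070 + 0.78801×0.95681×0.97142 = 0.324029 + 0.732427 = 1.056456.
Q̄ = (S₀/π) × [bracket] = (1361/π) × 1.056456 = 457.68 W/m².
— Configuration B (φ=-38.0°):
Solar longitude: λ_s = 360° × (319 − 80)/365.25 = 235.565°.
sin δ = sin 23.44° × sin 235.565° = -0.32808, so δ = -19.152°.
cos H₀ = −tan(-38.0°) tan(-19.152°) = -0.2713, H₀ = 1.8456 rad.
Bracket: H₀ sin φ sin δ + cos φ cos δ sin H₀ = 1.8456×-0.61566×-0.32808 + 0.78801×0.94465×0.96248 = 0.372785 + 0.716464 = 1.089249.
Q̄ = (S₀/π) × [bracket] = (1361/π) × 1.089249 = 471.88 W/m².
Ratio Q̄_A / Q̄_B = 457.68 / 471.88 = 0.9699.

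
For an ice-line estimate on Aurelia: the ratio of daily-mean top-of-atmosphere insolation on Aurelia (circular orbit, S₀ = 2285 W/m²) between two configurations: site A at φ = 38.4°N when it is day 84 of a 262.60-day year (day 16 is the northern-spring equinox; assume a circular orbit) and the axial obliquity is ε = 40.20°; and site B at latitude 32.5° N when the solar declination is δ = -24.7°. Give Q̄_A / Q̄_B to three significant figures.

Q̄_A / Q̄_B ≈ 3.06

— Configuration A (φ=+38.4°):
Solar longitude: λ_s = 360° × (84 − 16)/262.60 = 93.222°.
sin δ = sin 40.20° × sin 93.222° = 0.64444, so δ = +40.124°.
cos H₀ = −tan(+38.4°) tan(+40.124°) = -0.6680, H₀ = 2.3023 rad.
Bracket: H₀ sin φ sin δ + cos φ cos δ sin H₀ = 2.3023×0.62115×0.64444 + 0.78369×0.76466×0.74418 = 0.921597 + 0.445955 = 1.367552.
Q̄ = (S₀/π) × [bracket] = (2285/π) × 1.367552 = 994.67 W/m².
— Configuration B (φ=+32.5°):
cos H₀ = −tan(+32.5°) tan(-24.700°) = 0.2930, H₀ = 1.2734 rad.
Bracket: H₀ sin φ sin δ + cos φ cos δ sin H₀ = 1.2734×0.53730×-0.41787 + 0.84339×0.90851×0.95611 = -0.285906 + 0.732598 = 0.446692.
Q̄ = (S₀/π) × [bracket] = (2285/π) × 0.446692 = 324.90 W/m².
Ratio Q̄_A / Q̄_B = 994.67 / 324.90 = 3.061.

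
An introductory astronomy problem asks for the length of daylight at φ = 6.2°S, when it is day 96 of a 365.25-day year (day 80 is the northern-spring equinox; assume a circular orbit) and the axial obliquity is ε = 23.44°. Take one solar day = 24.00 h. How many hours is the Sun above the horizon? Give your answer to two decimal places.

Solar longitude: λ_s = 360° × (96 − 80)/365.25 = 15.770°.
sin δ = sin 23.44° × sin 15.770° = 0.10811, so δ = +6.206°.
cos H₀ = −tan φ · tan δ = −tan(-6.2°) × tan(+6.206°) = 0.0118, so H₀ = 1.5590 rad = 89.32°.
Daylight = 2H₀/(2π) × 24.00 h = (1.5590/π) × 24.00 = 11.91 h.

11.91 h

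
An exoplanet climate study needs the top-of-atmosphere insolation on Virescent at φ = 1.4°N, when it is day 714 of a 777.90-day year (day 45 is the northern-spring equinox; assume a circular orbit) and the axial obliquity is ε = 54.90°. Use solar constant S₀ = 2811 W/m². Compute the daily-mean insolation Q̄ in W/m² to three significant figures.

Solar longitude: λ_s = 360° × (714 − 45)/777.90 = 309.603°.
sin δ = sin 54.90° × sin 309.603° = -0.63037, so δ = -39.077°.
cos H₀ = −tan(+1.4°) tan(-39.077°) = 0.0198, H₀ = 1.5509 rad.
Bracket: H₀ sin φ sin δ + cos φ cos δ sin H₀ = 1.5509×0.02443×-0.63037 + 0.99970×0.77629×0.99980 = -0.023884 + 0.775902 = 0.752018.
Q̄ = (S₀/π) × [bracket] = (2811/π) × 0.752018 = 672.9 W/m².

Q̄ ≈ 673 W/m²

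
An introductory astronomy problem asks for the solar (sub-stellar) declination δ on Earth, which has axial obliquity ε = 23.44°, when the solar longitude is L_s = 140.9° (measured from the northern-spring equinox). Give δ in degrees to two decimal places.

sin δ = sin ε · sin L_s = sin 23.44° × sin 140.9° = 0.250876.
δ = arcsin(0.250876) = +14.53°.

δ = +14.53°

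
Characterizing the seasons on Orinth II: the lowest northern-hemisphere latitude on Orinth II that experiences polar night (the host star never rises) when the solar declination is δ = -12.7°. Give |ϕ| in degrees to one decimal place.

|ϕ| = 77.3°

Polar night requires cos h₀ = −tan ϕ tan δ ≥ 1, i.e. tan ϕ tan δ ≤ −1.
The boundary is |tan ϕ| · |tan δ| = 1, so |ϕ| = 90° − |δ| = 90° − 12.7° = 77.3° in the northern hemisphere.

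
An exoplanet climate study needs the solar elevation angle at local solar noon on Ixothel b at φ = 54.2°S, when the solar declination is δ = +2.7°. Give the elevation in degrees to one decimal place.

33.1°

At local noon the hour angle is zero, so the zenith angle equals |φ − δ| = |-54.2° − (+2.700°)| = 56.900°.
Elevation = 90° − 56.900° = 33.1°.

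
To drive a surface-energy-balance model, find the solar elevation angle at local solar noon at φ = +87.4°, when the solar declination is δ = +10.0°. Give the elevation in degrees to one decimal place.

At local noon the hour angle is zero, so the zenith angle equals |φ − δ| = |+87.4° − (+10.000°)| = 77.400°.
Elevation = 90° − 77.400° = 12.6°.

12.6°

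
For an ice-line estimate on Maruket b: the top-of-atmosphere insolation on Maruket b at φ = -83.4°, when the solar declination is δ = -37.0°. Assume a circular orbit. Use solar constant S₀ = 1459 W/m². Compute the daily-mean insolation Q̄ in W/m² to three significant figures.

Q̄ ≈ 872 W/m²

cos H₀ = −tan(-83.4°) tan(-37.000°) = -6.5128 ≤ −1 ⇒ polar day, H₀ = π.
Bracket: H₀ sin φ sin δ + cos φ cos δ sin H₀ = 3.1416×-0.99337×-0.60182 + 0.11494×0.79864×0.00000 = 1.878143 + 0.000000 = 1.878143.
Q̄ = (S₀/π) × [bracket] = (1459/π) × 1.878143 = 872.2 W/m².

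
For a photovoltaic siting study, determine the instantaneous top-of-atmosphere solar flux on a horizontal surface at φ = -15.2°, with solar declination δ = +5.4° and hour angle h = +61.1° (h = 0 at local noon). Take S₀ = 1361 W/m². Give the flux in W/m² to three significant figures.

cos θ_z = sin φ sin δ + cos φ cos δ cos h = -0.024674 + 0.464306 = 0.439632.
Flux = S₀ · cos θ_z = 1361 × 0.439632 = 598.3 W/m².

598 W/m²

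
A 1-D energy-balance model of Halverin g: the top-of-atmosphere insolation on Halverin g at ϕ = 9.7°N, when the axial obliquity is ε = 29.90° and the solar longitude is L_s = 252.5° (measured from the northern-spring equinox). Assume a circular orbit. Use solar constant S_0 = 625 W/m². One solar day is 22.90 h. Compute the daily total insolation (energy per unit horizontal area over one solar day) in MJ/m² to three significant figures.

Solar declination: sin δ = sin ε · sin L_s = sin 29.90° × sin 252.5° = -0.47542, so δ = -28.386°.
cos h₀ = −tan(+9.7°) tan(-28.386°) = 0.0924, h₀ = 1.4783 rad.
Bracket: h₀ sin ϕ sin δ + cos ϕ cos δ sin h₀ = 1.4783×0.16849×-0.47542 + 0.98570×0.87976×0.99572 = -0.118417 + 0.863468 = 0.745051.
Q̄ = (S_0/π) × [bracket] = (625/π) × 0.745051 = 148.22 W/m².
Daily total = Q̄ × 22.90 h × 3600 s/h = 148.22 × 22.90 × 3600 / 10⁶ = 12.22 MJ/m².

12.2 MJ/m²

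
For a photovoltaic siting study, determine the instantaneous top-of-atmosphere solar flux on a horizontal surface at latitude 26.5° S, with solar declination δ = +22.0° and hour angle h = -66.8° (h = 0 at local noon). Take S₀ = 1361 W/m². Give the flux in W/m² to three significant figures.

cos θ_z = sin φ sin δ + cos φ cos δ cos h = -0.167149 + 0.326881 = 0.159732.
Flux = S₀ · cos θ_z = 1361 × 0.159732 = 217.4 W/m².

217 W/m²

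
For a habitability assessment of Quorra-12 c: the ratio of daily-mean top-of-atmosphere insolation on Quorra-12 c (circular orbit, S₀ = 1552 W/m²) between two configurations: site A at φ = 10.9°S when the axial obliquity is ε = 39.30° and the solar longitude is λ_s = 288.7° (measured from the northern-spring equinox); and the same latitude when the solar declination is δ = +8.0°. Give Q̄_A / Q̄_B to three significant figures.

Q̄_A / Q̄_B ≈ 1.04

— Configuration A (φ=-10.9°):
Solar declination: sin δ = sin ε · sin λ_s = sin 39.30° × sin 288.7° = -0.59994, so δ = -36.866°.
cos H₀ = −tan(-10.9°) tan(-36.866°) = -0.1444, H₀ = 1.7157 rad.
Bracket: H₀ sin φ sin δ + cos φ cos δ sin H₀ = 1.7157×-0.18910×-0.59994 + 0.98196×0.80004×0.98952 = 0.194644 + 0.777374 = 0.972018.
Q̄ = (S₀/π) × [bracket] = (1552/π) × 0.972018 = 480.19 W/m².
— Configuration B (φ=-10.9°):
cos H₀ = −tan(-10.9°) tan(+8.000°) = 0.0271, H₀ = 1.5437 rad.
Bracket: H₀ sin φ sin δ + cos φ cos δ sin H₀ = 1.5437×-0.18910×0.13917 + 0.98196×0.99027×0.99963 = -0.040626 + 0.972046 = 0.931420.
Q̄ = (S₀/π) × [bracket] = (1552/π) × 0.931420 = 460.14 W/m².
Ratio Q̄_A / Q̄_B = 480.19 / 460.14 = 1.044.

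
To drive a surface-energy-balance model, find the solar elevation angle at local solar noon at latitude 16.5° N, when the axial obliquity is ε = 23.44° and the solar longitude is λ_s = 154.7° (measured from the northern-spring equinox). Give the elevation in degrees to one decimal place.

83.3°

Solar declination: sin δ = sin ε · sin λ_s = sin 23.44° × sin 154.7° = 0.17000, so δ = +9.788°.
At local noon the hour angle is zero, so the zenith angle equals |φ − δ| = |+16.5° − (+9.788°)| = 6.712°.
Elevation = 90° − 6.712° = 83.3°.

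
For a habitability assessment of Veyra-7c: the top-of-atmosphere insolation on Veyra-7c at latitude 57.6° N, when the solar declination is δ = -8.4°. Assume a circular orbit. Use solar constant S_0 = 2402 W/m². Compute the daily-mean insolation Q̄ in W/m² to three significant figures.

cos h₀ = −tan(+57.6°) tan(-8.400°) = 0.2327, h₀ = 1.3360 rad.
Bracket: h₀ sin ϕ sin δ + cos ϕ cos δ sin h₀ = 1.3360×0.84433×-0.14608 + 0.53583×0.98927×0.97255 = -0.164782 + 0.515530 = 0.350748.
Q̄ = (S_0/π) × [bracket] = (2402/π) × 0.350748 = 268.2 W/m².

Q̄ ≈ 268 W/m²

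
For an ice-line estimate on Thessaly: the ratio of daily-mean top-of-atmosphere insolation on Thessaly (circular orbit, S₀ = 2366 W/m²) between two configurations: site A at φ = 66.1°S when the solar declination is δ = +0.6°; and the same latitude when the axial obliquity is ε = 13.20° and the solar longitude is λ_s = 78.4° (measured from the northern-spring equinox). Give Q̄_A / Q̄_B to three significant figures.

Q̄_A / Q̄_B ≈ 3.05

— Configuration A (φ=-66.1°):
cos H₀ = −tan(-66.1°) tan(+0.600°) = 0.0236, H₀ = 1.5472 rad.
Bracket: H₀ sin φ sin δ + cos φ cos δ sin H₀ = 1.5472×-0.91425×0.01047 + 0.40514×0.99995×0.99972 = -0.014810 + 0.405006 = 0.390196.
Q̄ = (S₀/π) × [bracket] = (2366/π) × 0.390196 = 293.86 W/m².
— Configuration B (φ=-66.1°):
Solar declination: sin δ = sin ε · sin λ_s = sin 13.20° × sin 78.4° = 0.22369, so δ = +12.926°.
cos H₀ = −tan(-66.1°) tan(+12.926°) = 0.5179, H₀ = 1.0264 rad.
Bracket: H₀ sin φ sin δ + cos φ cos δ sin H₀ = 1.0264×-0.91425×0.22369 + 0.40514×0.97466×0.85544 = -0.209908 + 0.337791 = 0.127883.
Q̄ = (S₀/π) × [bracket] = (2366/π) × 0.127883 = 96.311 W/m².
Ratio Q̄_A / Q̄_B = 293.86 / 96.311 = 3.051.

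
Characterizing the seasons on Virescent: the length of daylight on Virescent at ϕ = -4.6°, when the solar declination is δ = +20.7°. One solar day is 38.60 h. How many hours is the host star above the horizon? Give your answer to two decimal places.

18.93 h

cos h₀ = −tan ϕ · tan δ = −tan(-4.6°) × tan(+20.700°) = 0.0304, so h₀ = 1.5404 rad = 88.26°.
Daylight = 2h₀/(2π) × 38.60 h = (1.5404/π) × 38.60 = 18.93 h.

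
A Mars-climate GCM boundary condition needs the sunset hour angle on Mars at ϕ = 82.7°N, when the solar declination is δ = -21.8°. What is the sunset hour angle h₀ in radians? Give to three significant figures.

cos h₀ = −tan ϕ · tan δ = 3.1223 ≥ 1, so the Sun never rises (polar night) and h₀ = 0.

h₀ = 0.00 rad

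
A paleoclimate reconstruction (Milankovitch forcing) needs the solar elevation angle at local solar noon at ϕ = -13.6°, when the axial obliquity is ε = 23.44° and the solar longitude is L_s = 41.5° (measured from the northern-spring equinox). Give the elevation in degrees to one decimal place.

Solar declination: sin δ = sin ε · sin L_s = sin 23.44° × sin 41.5° = 0.26358, so δ = +15.283°.
At local noon the hour angle is zero, so the zenith angle equals |ϕ − δ| = |-13.6° − (+15.283°)| = 28.883°.
Elevation = 90° − 28.883° = 61.1°.

61.1°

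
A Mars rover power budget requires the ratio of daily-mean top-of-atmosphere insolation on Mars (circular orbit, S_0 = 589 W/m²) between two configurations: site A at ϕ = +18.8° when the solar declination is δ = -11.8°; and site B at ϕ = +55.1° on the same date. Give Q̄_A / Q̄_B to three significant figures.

— Configuration A (ϕ=+18.8°):
cos h₀ = −tan(+18.8°) tan(-11.800°) = 0.0711, h₀ = 1.4996 rad.
Bracket: h₀ sin ϕ sin δ + cos ϕ cos δ sin h₀ = 1.4996×0.32227×-0.20450 + 0.94665×0.97887×0.99747 = -0.098830 + 0.924303 = 0.825473.
Q̄ = (S_0/π) × [bracket] = (589/π) × 0.825473 = 154.76 W/m².
— Configuration B (ϕ=+55.1°):
cos h₀ = −tan(+55.1°) tan(-11.800°) = 0.2995, h₀ = 1.2667 rad.
Bracket: h₀ sin ϕ sin δ + cos ϕ cos δ sin h₀ = 1.2667×0.82015×-0.20450 + 0.57215×0.97887×0.95411 = -0.212452 + 0.534359 = 0.321907.
Q̄ = (S_0/π) × [bracket] = (589/π) × 0.321907 = 60.353 W/m².
Ratio Q̄_A / Q̄_B = 154.76 / 60.353 = 2.564.

Q̄_A / Q̄_B ≈ 2.56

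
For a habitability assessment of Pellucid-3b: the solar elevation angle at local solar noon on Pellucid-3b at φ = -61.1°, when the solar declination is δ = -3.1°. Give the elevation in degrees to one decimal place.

At local noon the hour angle is zero, so the zenith angle equals |φ − δ| = |-61.1° − (-3.100°)| = 58.000°.
Elevation = 90° − 58.000° = 32.0°.

32.0°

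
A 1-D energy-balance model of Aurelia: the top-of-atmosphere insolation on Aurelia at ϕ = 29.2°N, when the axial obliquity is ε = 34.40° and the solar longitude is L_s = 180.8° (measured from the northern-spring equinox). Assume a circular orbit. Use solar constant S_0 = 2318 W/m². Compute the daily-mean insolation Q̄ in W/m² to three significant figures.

Q̄ ≈ 640 W/m²

Solar declination: sin δ = sin ε · sin L_s = sin 34.40° × sin 180.8° = -0.00789, so δ = -0.452°.
cos h₀ = −tan(+29.2°) tan(-0.452°) = 0.0044, h₀ = 1.5664 rad.
Bracket: h₀ sin ϕ sin δ + cos ϕ cos δ sin h₀ = 1.5664×0.48786×-0.00789 + 0.87292×0.99997×0.99999 = -0.006029 + 0.872885 = 0.866856.
Q̄ = (S_0/π) × [bracket] = (2318/π) × 0.866856 = 639.6 W/m².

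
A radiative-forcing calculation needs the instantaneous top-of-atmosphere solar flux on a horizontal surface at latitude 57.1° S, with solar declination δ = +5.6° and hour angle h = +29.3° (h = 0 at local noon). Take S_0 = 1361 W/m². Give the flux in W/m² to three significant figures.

cos θ_z = sin ϕ sin δ + cos ϕ cos δ cos h = -0.081933 + 0.471425 = 0.389492.
Flux = S_0 · cos θ_z = 1361 × 0.389492 = 530.1 W/m².

530 W/m²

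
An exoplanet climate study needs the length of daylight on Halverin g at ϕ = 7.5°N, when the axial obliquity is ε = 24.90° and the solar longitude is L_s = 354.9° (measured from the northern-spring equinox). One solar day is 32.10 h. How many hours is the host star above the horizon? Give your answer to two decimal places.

Solar declination: sin δ = sin ε · sin L_s = sin 24.90° × sin 354.9° = -0.03743, so δ = -2.145°.
cos h₀ = −tan ϕ · tan δ = −tan(+7.5°) × tan(-2.145°) = 0.0049, so h₀ = 1.5659 rad = 89.72°.
Daylight = 2h₀/(2π) × 32.10 h = (1.5659/π) × 32.10 = 16.00 h.

16.00 h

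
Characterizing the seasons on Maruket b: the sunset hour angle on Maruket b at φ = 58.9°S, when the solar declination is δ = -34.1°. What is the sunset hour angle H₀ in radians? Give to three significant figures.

H₀ = 3.14 rad

Sunrise equation: cos H₀ = −tan φ · tan δ = -1.1224 ≤ −1, so the host star never sets (polar day) and H₀ = π.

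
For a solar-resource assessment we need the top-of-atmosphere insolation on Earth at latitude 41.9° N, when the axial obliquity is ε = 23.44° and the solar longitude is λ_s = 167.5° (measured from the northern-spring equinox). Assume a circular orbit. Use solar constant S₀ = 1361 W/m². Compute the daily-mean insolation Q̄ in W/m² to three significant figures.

Solar declination: sin δ = sin ε · sin λ_s = sin 23.44° × sin 167.5° = 0.08610, so δ = +4.939°.
cos H₀ = −tan(+41.9°) tan(+4.939°) = -0.0775, H₀ = 1.6484 rad.
Bracket: H₀ sin φ sin δ + cos φ cos δ sin H₀ = 1.6484×0.66783×0.08610 + 0.74431×0.99629×0.99699 = 0.094783 + 0.739317 = 0.834100.
Q̄ = (S₀/π) × [bracket] = (1361/π) × 0.834100 = 361.3 W/m².

Q̄ ≈ 361 W/m²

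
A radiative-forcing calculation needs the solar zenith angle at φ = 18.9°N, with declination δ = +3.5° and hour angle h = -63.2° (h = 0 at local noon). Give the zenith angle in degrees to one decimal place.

θ_z = 63.5°

cos θ_z = sin φ sin δ + cos φ cos δ cos h = 0.019775 + 0.425773 = 0.445548.
θ_z = arccos(0.445548) = 63.5°.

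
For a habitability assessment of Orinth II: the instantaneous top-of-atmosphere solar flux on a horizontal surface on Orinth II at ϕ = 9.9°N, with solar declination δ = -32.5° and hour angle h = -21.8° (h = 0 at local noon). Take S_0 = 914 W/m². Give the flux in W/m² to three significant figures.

cos θ_z = sin ϕ sin δ + cos ϕ cos δ cos h = -0.092377 + 0.771416 = 0.679039.
Flux = S_0 · cos θ_z = 914 × 0.679039 = 620.6 W/m².

621 W/m²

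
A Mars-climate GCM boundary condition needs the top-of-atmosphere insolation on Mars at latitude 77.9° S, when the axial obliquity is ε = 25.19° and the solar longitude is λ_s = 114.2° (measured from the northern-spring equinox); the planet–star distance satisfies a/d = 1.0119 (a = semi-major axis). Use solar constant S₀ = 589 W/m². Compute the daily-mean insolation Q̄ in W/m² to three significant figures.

Q̄ ≈ 0.00 W/m²

Solar declination: sin δ = sin ε · sin λ_s = sin 25.19° × sin 114.2° = 0.38822, so δ = +22.844°.
cos H₀ = −tan(-77.9°) tan(+22.844°) = 1.9650 ≥ 1 ⇒ polar night, H₀ = 0 and Q̄ = 0.
Inverse-square distance factor (a/d)² = 1.0119² = 1.023942.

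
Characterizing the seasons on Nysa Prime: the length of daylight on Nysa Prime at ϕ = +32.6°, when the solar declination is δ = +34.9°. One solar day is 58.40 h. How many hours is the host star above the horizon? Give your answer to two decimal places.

cos h₀ = −tan ϕ · tan δ = −tan(+32.6°) × tan(+34.900°) = -0.4461, so h₀ = 2.0332 rad = 116.50°.
Daylight = 2h₀/(2π) × 58.40 h = (2.0332/π) × 58.40 = 37.80 h.

37.80 h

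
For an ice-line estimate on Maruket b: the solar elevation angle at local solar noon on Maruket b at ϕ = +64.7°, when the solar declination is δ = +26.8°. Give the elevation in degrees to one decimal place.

52.1°

At local noon the hour angle is zero, so the zenith angle equals |ϕ − δ| = |+64.7° − (+26.800°)| = 37.900°.
Elevation = 90° − 37.900° = 52.1°.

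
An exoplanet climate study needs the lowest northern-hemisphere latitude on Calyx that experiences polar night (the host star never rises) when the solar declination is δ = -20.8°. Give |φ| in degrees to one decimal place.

|φ| = 69.2°

Polar night requires cos H₀ = −tan φ tan δ ≥ 1, i.e. tan φ tan δ ≤ −1.
The boundary is |tan φ| · |tan δ| = 1, so |φ| = 90° − |δ| = 90° − 20.8° = 69.2° in the northern hemisphere.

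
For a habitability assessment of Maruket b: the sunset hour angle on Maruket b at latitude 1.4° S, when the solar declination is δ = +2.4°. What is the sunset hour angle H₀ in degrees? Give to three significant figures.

cos H₀ = −tan φ · tan δ = −tan(-1.4°) × tan(+2.400°) = 0.0010, so H₀ = 1.5698 rad = 89.94°.

H₀ = 89.9°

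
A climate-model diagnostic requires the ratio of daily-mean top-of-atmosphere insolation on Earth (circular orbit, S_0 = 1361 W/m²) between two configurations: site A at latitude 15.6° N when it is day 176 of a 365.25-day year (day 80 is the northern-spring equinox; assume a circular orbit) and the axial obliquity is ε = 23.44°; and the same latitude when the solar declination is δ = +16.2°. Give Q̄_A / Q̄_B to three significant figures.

— Configuration A (ϕ=+15.6°):
Solar longitude: L_s = 360° × (176 − 80)/365.25 = 94.620°.
sin δ = sin 23.44° × sin 94.620° = 0.39650, so δ = +23.359°.
cos h₀ = −tan(+15.6°) tan(+23.359°) = -0.1206, h₀ = 1.6917 rad.
Bracket: h₀ sin ϕ sin δ + cos ϕ cos δ sin h₀ = 1.6917×0.26892×0.39650 + 0.96316×0.91804×0.99270 = 0.180381 + 0.877765 = 1.058146.
Q̄ = (S_0/π) × [bracket] = (1361/π) × 1.058146 = 458.41 W/m².
— Configuration B (ϕ=+15.6°):
cos h₀ = −tan(+15.6°) tan(+16.200°) = -0.0811, h₀ = 1.6520 rad.
Bracket: h₀ sin ϕ sin δ + cos ϕ cos δ sin h₀ = 1.6520×0.26892×0.27899 + 0.96316×0.96029×0.99670 = 0.123943 + 0.921861 = 1.045804.
Q̄ = (S_0/π) × [bracket] = (1361/π) × 1.045804 = 453.06 W/m².
Ratio Q̄_A / Q̄_B = 458.41 / 453.06 = 1.012.

Q̄_A / Q̄_B ≈ 1.01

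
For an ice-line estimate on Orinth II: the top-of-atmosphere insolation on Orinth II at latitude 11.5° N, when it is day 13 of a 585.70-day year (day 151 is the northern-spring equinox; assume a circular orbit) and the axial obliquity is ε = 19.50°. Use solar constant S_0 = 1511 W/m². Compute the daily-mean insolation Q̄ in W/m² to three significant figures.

Solar longitude: L_s = 360° × (13 − 151)/585.70 = -84.822°, i.e. -84.822° + 360° = 275.178°.
sin δ = sin 19.50° × sin 275.178° = -0.33244, so δ = -19.417°.
cos h₀ = −tan(+11.5°) tan(-19.417°) = 0.0717, h₀ = 1.4990 rad.
Bracket: h₀ sin ϕ sin δ + cos ϕ cos δ sin h₀ = 1.4990×0.19937×-0.33244 + 0.97992×0.94312×0.99743 = -0.099352 + 0.921807 = 0.822455.
Q̄ = (S_0/π) × [bracket] = (1511/π) × 0.822455 = 395.6 W/m².

Q̄ ≈ 396 W/m²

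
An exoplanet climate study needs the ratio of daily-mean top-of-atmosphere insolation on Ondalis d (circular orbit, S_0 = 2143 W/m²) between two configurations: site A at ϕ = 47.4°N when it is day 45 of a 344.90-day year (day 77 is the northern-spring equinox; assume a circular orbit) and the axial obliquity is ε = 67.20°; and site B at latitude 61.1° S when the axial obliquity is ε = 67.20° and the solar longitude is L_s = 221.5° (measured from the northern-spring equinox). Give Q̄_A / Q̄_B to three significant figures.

Q̄_A / Q̄_B ≈ 0.0719

— Configuration A (ϕ=+47.4°):
Solar longitude: L_s = 360° × (45 − 77)/344.90 = -33.401°, i.e. -33.401° + 360° = 326.599°.
sin δ = sin 67.20° × sin 326.599° = -0.50748, so δ = -30.496°.
cos h₀ = −tan(+47.4°) tan(-30.496°) = 0.6405, h₀ = 0.8757 rad.
Bracket: h₀ sin ϕ sin δ + cos ϕ cos δ sin h₀ = 0.8757×0.73610×-0.50748 + 0.67688×0.86166×0.76797 = -0.327123 + 0.447911 = 0.120788.
Q̄ = (S_0/π) × [bracket] = (2143/π) × 0.120788 = 82.394 W/m².
— Configuration B (ϕ=-61.1°):
Solar declination: sin δ = sin ε · sin L_s = sin 67.20° × sin 221.5° = -0.61085, so δ = -37.651°.
cos h₀ = −tan(-61.1°) tan(-37.651°) = -1.3976 ≤ −1 ⇒ polar day, h₀ = π.
Bracket: h₀ sin ϕ sin δ + cos ϕ cos δ sin h₀ = 3.1416×-0.87546×-0.61085 + 0.48328×0.79175×0.00000 = 1.680048 + 0.000000 = 1.680048.
Q̄ = (S_0/π) × [bracket] = (2143/π) × 1.680048 = 1146.0 W/m².
Ratio Q̄_A / Q̄_B = 82.394 / 1146.0 = 0.07190.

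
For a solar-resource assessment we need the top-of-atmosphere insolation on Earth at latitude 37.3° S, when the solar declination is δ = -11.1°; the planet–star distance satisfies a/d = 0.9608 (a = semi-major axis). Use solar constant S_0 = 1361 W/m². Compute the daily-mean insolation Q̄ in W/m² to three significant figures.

Q̄ ≈ 389 W/m²

cos h₀ = −tan(-37.3°) tan(-11.100°) = -0.1495, h₀ = 1.7208 rad.
Bracket: h₀ sin ϕ sin δ + cos ϕ cos δ sin h₀ = 1.7208×-0.60599×-0.19252 + 0.79547×0.98129×0.98877 = 0.200757 + 0.771821 = 0.972578.
Inverse-square distance factor (a/d)² = 0.9608² = 0.923137.
Q̄ = (S_0/π) × 0.923137 × [bracket] = (1361/π) × 0.923137 × 0.972578 = 389.0 W/m².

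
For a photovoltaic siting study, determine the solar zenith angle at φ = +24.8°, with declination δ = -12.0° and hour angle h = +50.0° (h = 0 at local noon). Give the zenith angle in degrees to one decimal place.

cos θ_z = sin φ sin δ + cos φ cos δ cos h = -0.087209 + 0.570757 = 0.483548.
θ_z = arccos(0.483548) = 61.1°.

θ_z = 61.1°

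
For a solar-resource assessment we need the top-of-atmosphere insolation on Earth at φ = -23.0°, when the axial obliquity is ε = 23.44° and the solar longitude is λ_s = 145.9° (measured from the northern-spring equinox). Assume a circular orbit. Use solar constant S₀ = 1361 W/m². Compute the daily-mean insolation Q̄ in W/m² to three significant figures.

Q̄ ≈ 331 W/m²

Solar declination: sin δ = sin ε · sin λ_s = sin 23.44° × sin 145.9° = 0.22302, so δ = +12.886°.
cos H₀ = −tan(-23.0°) tan(+12.886°) = 0.0971, H₀ = 1.4735 rad.
Bracket: H₀ sin φ sin δ + cos φ cos δ sin H₀ = 1.4735×-0.39073×0.22302 + 0.92050×0.97481×0.99527 = -0.128402 + 0.893068 = 0.764666.
Q̄ = (S₀/π) × [bracket] = (1361/π) × 0.764666 = 331.3 W/m².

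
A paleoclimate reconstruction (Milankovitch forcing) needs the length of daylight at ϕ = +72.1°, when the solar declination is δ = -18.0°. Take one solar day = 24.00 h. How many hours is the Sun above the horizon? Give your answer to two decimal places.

cos h₀ = −tan ϕ · tan δ = 1.0060 ≥ 1, so the Sun never rises (polar night) and h₀ = 0.
Daylight = 2h₀/(2π) × 24.00 h = (0.0000/π) × 24.00 = 0.00 h.

0.00 h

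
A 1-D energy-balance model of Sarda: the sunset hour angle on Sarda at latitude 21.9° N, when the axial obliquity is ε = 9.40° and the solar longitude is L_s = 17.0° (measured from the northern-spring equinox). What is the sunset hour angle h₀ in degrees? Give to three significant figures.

h₀ = 91.1°

Solar declination: sin δ = sin ε · sin L_s = sin 9.40° × sin 17.0° = 0.04775, so δ = +2.737°.
cos h₀ = −tan ϕ · tan δ = −tan(+21.9°) × tan(+2.737°) = -0.0192, so h₀ = 1.5900 rad = 91.10°.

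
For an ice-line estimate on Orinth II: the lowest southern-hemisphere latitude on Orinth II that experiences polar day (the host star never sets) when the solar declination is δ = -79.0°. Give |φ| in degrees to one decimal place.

Polar day requires cos H₀ = −tan φ tan δ ≤ −1, i.e. tan φ tan δ ≥ 1.
The boundary is |tan φ| · |tan δ| = 1, so |φ| = 90° − |δ| = 90° − 79.0° = 11.0° in the southern hemisphere.

|φ| = 11.0°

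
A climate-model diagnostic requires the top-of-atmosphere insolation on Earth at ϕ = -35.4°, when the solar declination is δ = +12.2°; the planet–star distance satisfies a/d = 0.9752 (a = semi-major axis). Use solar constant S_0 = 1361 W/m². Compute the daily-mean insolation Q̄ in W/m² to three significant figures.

cos h₀ = −tan(-35.4°) tan(+12.200°) = 0.1537, h₀ = 1.4165 rad.
Bracket: h₀ sin ϕ sin δ + cos ϕ cos δ sin h₀ = 1.4165×-0.57928×0.21132 + 0.81513×0.97742×0.98813 = -0.173399 + 0.787267 = 0.613868.
Inverse-square distance factor (a/d)² = 0.9752² = 0.951015.
Q̄ = (S_0/π) × 0.951015 × [bracket] = (1361/π) × 0.951015 × 0.613868 = 252.9 W/m².

Q̄ ≈ 253 W/m²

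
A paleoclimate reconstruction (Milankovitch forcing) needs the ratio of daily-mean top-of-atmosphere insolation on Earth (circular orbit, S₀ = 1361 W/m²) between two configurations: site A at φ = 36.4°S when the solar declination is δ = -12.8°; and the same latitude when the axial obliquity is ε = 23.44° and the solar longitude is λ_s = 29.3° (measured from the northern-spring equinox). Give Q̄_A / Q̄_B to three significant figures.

— Configuration A (φ=-36.4°):
cos H₀ = −tan(-36.4°) tan(-12.800°) = -0.1675, H₀ = 1.7391 rad.
Bracket: H₀ sin φ sin δ + cos φ cos δ sin H₀ = 1.7391×-0.59342×-0.22155 + 0.80489×0.97515×0.98587 = 0.228643 + 0.773798 = 1.002441.
Q̄ = (S₀/π) × [bracket] = (1361/π) × 1.002441 = 434.28 W/m².
— Configuration B (φ=-36.4°):
Solar declination: sin δ = sin ε · sin λ_s = sin 23.44° × sin 29.3° = 0.19467, so δ = +11.225°.
cos H₀ = −tan(-36.4°) tan(+11.225°) = 0.1463, H₀ = 1.4239 rad.
Bracket: H₀ sin φ sin δ + cos φ cos δ sin H₀ = 1.4239×-0.59342×0.19467 + 0.80489×0.98087×0.98924 = -0.164490 + 0.780998 = 0.616508.
Q̄ = (S₀/π) × [bracket] = (1361/π) × 0.616508 = 267.08 W/m².
Ratio Q̄_A / Q̄_B = 434.28 / 267.08 = 1.626.

Q̄_A / Q̄_B ≈ 1.63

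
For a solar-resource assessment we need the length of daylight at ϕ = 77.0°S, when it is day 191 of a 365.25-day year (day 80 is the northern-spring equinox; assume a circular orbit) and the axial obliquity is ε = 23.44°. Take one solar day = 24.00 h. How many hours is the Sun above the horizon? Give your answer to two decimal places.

0.00 h

Solar longitude: L_s = 360° × (191 − 80)/365.25 = 109.405°.
sin δ = sin 23.44° × sin 109.405° = 0.37519, so δ = +22.036°.
cos h₀ = −tan ϕ · tan δ = 1.7532 ≥ 1, so the Sun never rises (polar night) and h₀ = 0.
Daylight = 2h₀/(2π) × 24.00 h = (0.0000/π) × 24.00 = 0.00 h.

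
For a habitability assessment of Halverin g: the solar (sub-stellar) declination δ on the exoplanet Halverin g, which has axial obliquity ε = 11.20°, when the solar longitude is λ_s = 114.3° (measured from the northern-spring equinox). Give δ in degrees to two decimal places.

sin δ = sin ε · sin λ_s = sin 11.20° × sin 114.3° = 0.177026.
δ = arcsin(0.177026) = +10.20°.

δ = +10.20°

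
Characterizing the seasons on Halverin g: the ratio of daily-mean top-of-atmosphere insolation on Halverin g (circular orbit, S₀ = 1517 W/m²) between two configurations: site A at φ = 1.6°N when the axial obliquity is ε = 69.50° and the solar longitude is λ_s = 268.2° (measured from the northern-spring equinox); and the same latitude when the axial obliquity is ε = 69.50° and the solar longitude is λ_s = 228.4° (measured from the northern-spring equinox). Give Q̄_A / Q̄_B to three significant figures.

Q̄_A / Q̄_B ≈ 0.456

— Configuration A (φ=+1.6°):
Solar declination: sin δ = sin ε · sin λ_s = sin 69.50° × sin 268.2° = -0.93621, so δ = -69.425°.
cos H₀ = −tan(+1.6°) tan(-69.425°) = 0.0744, H₀ = 1.4963 rad.
Bracket: H₀ sin φ sin δ + cos φ cos δ sin H₀ = 1.4963×0.02792×-0.93621 + 0.99961×0.35144×0.99723 = -0.039112 + 0.350330 = 0.311218.
Q̄ = (S₀/π) × [bracket] = (1517/π) × 0.311218 = 150.28 W/m².
— Configuration B (φ=+1.6°):
Solar declination: sin δ = sin ε · sin λ_s = sin 69.50° × sin 228.4° = -0.70044, so δ = -44.462°.
cos H₀ = −tan(+1.6°) tan(-44.462°) = 0.0274, H₀ = 1.5434 rad.
Bracket: H₀ sin φ sin δ + cos φ cos δ sin H₀ = 1.5434×0.02792×-0.70044 + 0.99961×0.71371×0.99962 = -0.030183 + 0.713161 = 0.682978.
Q̄ = (S₀/π) × [bracket] = (1517/π) × 0.682978 = 329.79 W/m².
Ratio Q̄_A / Q̄_B = 150.28 / 329.79 = 0.4557.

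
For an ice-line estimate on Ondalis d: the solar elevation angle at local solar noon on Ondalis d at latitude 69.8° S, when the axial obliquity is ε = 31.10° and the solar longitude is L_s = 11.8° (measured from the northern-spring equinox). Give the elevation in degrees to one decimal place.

Solar declination: sin δ = sin ε · sin L_s = sin 31.10° × sin 11.8° = 0.10563, so δ = +6.063°.
At local noon the hour angle is zero, so the zenith angle equals |ϕ − δ| = |-69.8° − (+6.063°)| = 75.863°.
Elevation = 90° − 75.863° = 14.1°.

14.1°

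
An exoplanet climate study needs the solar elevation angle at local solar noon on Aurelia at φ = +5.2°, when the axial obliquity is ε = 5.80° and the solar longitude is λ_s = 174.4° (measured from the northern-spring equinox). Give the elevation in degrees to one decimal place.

Solar declination: sin δ = sin ε · sin λ_s = sin 5.80° × sin 174.4° = 0.00986, so δ = +0.565°.
At local noon the hour angle is zero, so the zenith angle equals |φ − δ| = |+5.2° − (+0.565°)| = 4.635°.
Elevation = 90° − 4.635° = 85.4°.

85.4°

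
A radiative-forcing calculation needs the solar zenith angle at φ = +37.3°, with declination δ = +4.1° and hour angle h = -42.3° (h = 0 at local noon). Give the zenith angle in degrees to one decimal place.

θ_z = 50.9°

cos θ_z = sin φ sin δ + cos φ cos δ cos h = 0.043327 + 0.586851 = 0.630178.
θ_z = arccos(0.630178) = 50.9°.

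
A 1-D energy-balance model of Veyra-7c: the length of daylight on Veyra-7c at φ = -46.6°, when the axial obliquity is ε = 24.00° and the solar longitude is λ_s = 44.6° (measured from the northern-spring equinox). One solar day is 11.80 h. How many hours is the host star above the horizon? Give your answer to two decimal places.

Solar declination: sin δ = sin ε · sin λ_s = sin 24.00° × sin 44.6° = 0.28559, so δ = +16.594°.
cos H₀ = −tan φ · tan δ = −tan(-46.6°) × tan(+16.594°) = 0.3151, so H₀ = 1.2502 rad = 71.63°.
Daylight = 2H₀/(2π) × 11.80 h = (1.2502/π) × 11.80 = 4.70 h.

4.70 h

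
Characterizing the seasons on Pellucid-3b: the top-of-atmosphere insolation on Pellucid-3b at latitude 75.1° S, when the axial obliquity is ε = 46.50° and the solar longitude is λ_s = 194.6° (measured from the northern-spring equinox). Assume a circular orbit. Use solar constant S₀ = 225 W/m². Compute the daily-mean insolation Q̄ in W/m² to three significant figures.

Solar declination: sin δ = sin ε · sin λ_s = sin 46.50° × sin 194.6° = -0.18284, so δ = -10.535°.
cos H₀ = −tan(-75.1°) tan(-10.535°) = -0.6990, H₀ = 2.3447 rad.
Bracket: H₀ sin φ sin δ + cos φ cos δ sin H₀ = 2.3447×-0.96638×-0.18284 + 0.25713×0.98314×0.71516 = 0.414292 + 0.180789 = 0.595081.
Q̄ = (S₀/π) × [bracket] = (225/π) × 0.595081 = 42.62 W/m².

Q̄ ≈ 42.6 W/m²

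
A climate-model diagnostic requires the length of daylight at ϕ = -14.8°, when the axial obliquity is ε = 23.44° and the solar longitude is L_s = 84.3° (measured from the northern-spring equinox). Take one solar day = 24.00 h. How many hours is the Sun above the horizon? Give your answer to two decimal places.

Solar declination: sin δ = sin ε · sin L_s = sin 23.44° × sin 84.3° = 0.39582, so δ = +23.317°.
cos h₀ = −tan ϕ · tan δ = −tan(-14.8°) × tan(+23.317°) = 0.1139, so h₀ = 1.4567 rad = 83.46°.
Daylight = 2h₀/(2π) × 24.00 h = (1.4567/π) × 24.00 = 11.13 h.

11.13 h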